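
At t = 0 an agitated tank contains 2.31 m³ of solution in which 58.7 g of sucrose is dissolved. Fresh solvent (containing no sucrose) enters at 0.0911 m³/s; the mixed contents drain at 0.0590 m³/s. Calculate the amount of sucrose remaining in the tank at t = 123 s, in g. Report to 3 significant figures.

Total volume: dV/dt = Q_in − Q_out = 0.032100 m³/s, so V(t) = 2.31 + 0.032100 t and V(123) = 6.2583 m³.
No sucrose enters, so dm/dt = −Q_out · (m/V).
Separate: dm/m = −Q_out dt/V(t) ⇒ ln(m/m₀) = −(Q_out/(Q_in−Q_out)) ln(V/V₀).
m = m₀ (V₀/V)^(Q_out/(Q_in−Q_out)) = 58.7 × (2.31/6.2583)^(1.8380) = 9.3987 g.

9.40 g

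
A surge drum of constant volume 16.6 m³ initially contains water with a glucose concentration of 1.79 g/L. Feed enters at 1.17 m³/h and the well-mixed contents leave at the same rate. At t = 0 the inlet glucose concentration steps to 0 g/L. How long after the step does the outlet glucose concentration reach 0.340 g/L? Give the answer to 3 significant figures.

23.6 h

Species balance: V dC/dt = Q(C_in − C) ⇒ τ = V/Q = 14.188 h.
C(t) = C_in + (C₀ − C_in) e^(−t/τ). Set C = 0.340 and solve for t:
e^(−t/τ) = (C − C_in)/(C₀ − C_in) = (0.340 − 0)/(1.79 − 0) = 0.18994
t = −τ ln(…) = 14.188 × 1.6610 = 23.567 h.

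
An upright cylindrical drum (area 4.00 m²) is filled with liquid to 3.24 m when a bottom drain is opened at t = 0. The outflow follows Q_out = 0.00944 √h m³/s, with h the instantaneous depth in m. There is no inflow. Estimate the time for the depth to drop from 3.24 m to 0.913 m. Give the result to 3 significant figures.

716 s

A dh/dt = −Q_out = −0.00944 √h.
∫ h^(−1/2) dh = −(0.00944/A) ∫ dt, giving 2√h = 2√h₀ − (0.00944/A) t.
t = 2A(√h₀ − √h)/0.00944 = 2·4.00·(√3.24 − √0.913)/0.00944
  = 8.0000 × (1.8000 − 0.95551) / 0.00944 = 715.67 s.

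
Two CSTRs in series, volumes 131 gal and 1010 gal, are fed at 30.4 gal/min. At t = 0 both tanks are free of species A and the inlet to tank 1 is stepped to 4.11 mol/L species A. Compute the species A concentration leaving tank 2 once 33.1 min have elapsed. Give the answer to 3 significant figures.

2.37 mol/L

Each tank obeys Vᵢ dCᵢ/dt = Q(Cᵢ₋₁ − Cᵢ), so τᵢ = Vᵢ/Q.
τ₁ = 131/30.4 = 4.3092 min; τ₂ = 1010/30.4 = 33.224 min.
Solving the cascade with C₁(0)=C₂(0)=0 gives C₂(t) = C_in[1 − (τ₁ e^(−t/τ₁) − τ₂ e^(−t/τ₂))/(τ₁ − τ₂)].
At t = 33.1: e^(−t/τ₁) = 0.00046141, e^(−t/τ₂) = 0.36925.
C₂ = 4.11·[1 − (4.3092·0.00046141 − 33.224·0.36925)/(-28.914)] = 4.11·0.57579 = 2.3665 mol/L.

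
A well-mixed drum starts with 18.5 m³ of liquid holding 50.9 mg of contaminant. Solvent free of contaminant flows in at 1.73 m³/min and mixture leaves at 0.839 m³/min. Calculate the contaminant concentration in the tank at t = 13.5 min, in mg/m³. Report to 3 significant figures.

1.04 mg/m³

Let m(t) be the amount of contaminant. Volume: V(t) = V₀ + (Q_in − Q_out) t = 18.5 + 0.89100 t; V(13.5) = 30.529 m³.
Species balance (pure solvent in): dm/dt = −Q_out · m/V(t).
Separate: dm/m = −Q_out dt/V(t) ⇒ ln(m/m₀) = −(Q_out/(Q_in−Q_out)) ln(V/V₀).
m = m₀ (V₀/V)^(Q_out/(Q_in−Q_out)) = 50.9 × (18.5/30.529)^(0.94164) = 31.760 mg.
C = m/V = 31.760/30.529 = 1.0403 mg/m³.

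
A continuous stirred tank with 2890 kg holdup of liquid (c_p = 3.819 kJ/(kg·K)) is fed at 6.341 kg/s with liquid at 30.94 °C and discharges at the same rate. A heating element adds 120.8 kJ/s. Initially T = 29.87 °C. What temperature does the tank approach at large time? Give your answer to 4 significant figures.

M c_p dT/dt = ṁ c_p (T_in − T) + Q̇.
At steady state dT/dt = 0 ⇒ T_ss = T_in + Q̇/(ṁ c_p) = 30.94 + 120.8/(6.341·3.819) = 35.9284 °C.

35.93 °C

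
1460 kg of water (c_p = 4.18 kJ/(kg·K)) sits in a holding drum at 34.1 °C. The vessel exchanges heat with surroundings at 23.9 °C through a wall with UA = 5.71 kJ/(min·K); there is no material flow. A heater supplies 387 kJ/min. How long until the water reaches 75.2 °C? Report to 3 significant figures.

M c_p dT/dt = −UA(T − T_amb) + Q̇.
τ = M c_p/UA = 1068.8 min; T_ss = T_amb + Q̇/UA = 23.9 + 387/5.71 = 91.676 °C.
T(t) = T_ss + (T₀ − T_ss)e^(−t/τ); set T = 75.2:
t = −τ ln[(T − T_ss)/(T₀ − T_ss)] = −1068.8 · ln(0.28616) = 1337.3 min.

1340 min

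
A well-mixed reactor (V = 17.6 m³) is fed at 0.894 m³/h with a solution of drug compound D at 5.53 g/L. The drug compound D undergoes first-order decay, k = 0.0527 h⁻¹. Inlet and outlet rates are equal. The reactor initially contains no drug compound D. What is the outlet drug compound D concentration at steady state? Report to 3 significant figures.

2.71 g/L

Accumulation = in − out − consumed: V dC/dt = Q C_in − Q C − k V C.
At steady state: 0 = Q C_in − (Q + kV) C_ss, so C_ss = Q C_in/(Q + kV).
C_ss = 0.894·5.53/(0.894 + 0.0527·17.6) = 4.9438/1.8215 = 2.7141 g/L.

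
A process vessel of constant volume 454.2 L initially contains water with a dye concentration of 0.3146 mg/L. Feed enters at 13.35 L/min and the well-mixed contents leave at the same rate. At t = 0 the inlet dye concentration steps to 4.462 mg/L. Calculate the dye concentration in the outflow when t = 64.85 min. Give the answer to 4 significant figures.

3.845 mg/L

Species balance on the tank: V dC/dt = Q(C_in − C).
Rewrite as dC/dt + C/τ = C_in/τ, τ = V/Q = 34.0225 min.
Solution: C(t) = C_in + (C₀ − C_in) e^(−t/τ).
C(64.85) = 4.462 + (0.3146 − 4.462)·e^(−64.85/34.0225) = 4.462 + (-4.14740)·0.148660 = 3.84545 mg/L.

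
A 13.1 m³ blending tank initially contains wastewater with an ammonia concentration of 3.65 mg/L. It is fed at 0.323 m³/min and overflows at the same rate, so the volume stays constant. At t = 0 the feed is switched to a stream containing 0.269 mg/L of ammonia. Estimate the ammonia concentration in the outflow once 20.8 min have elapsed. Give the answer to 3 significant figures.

Accumulation = in − out for the solute gives V dC/dt = Q(C_in − C).
So dC/dt = (C_in − C)/τ with τ = V/Q = 13.1/0.323 = 40.557 min.
Solution: C(t) = C_in + (C₀ − C_in) e^(−t/τ).
C(20.8) = 0.269 + (3.65 − 0.269)·e^(−20.8/40.557) = 0.269 + (3.3810)·0.59878 = 2.2935 mg/L.

2.29 mg/L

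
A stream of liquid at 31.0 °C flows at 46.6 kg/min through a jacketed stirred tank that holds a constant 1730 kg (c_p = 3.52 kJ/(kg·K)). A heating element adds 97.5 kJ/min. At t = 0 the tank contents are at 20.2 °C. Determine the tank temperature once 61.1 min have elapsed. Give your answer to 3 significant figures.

First-law balance (no shaft work): M c_p dT/dt = ṁ c_p (T_in − T) + 97.5.
τ = M/ṁ = 37.124 min; T_ss = T_in + Q̇/(ṁ c_p) = 31.0 + 97.5/(46.6·3.52) = 31.594 °C.
Integrating: T(t) = T_ss + (T₀ − T_ss) e^(−t/τ).
T(61.1) = 31.594 + (-11.394)·e^(−61.1/37.124) = 31.594 + (-11.394)·0.19286 = 29.397 °C.

29.4 °C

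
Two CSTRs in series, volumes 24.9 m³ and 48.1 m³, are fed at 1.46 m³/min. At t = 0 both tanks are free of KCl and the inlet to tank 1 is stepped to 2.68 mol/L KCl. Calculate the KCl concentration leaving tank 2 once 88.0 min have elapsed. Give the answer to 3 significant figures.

2.31 mol/L

Each tank obeys Vᵢ dCᵢ/dt = Q(Cᵢ₋₁ − Cᵢ), so τᵢ = Vᵢ/Q.
τ₁ = 24.9/1.46 = 17.055 min; τ₂ = 48.1/1.46 = 32.945 min.
Tank 1: C₁ = C_in(1 − e^(−t/τ₁)). Tank 2 (τ₁ ≠ τ₂): C₂ = C_in[1 − (τ₁ e^(−t/τ₁) − τ₂ e^(−t/τ₂))/(τ₁ − τ₂)].
At t = 88.0: e^(−t/τ₁) = 0.0057426, e^(−t/τ₂) = 0.069176.
C₂ = 2.68·[1 − (17.055·0.0057426 − 32.945·0.069176)/(-15.890)] = 2.68·0.86274 = 2.3122 mol/L.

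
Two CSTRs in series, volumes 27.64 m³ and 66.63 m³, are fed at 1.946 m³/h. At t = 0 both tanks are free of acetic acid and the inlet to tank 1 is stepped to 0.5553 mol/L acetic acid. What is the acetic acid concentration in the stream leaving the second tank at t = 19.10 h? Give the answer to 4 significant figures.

0.1147 mol/L

Each tank obeys Vᵢ dCᵢ/dt = Q(Cᵢ₋₁ − Cᵢ), so τᵢ = Vᵢ/Q.
τ₁ = 27.64/1.946 = 14.2035 h; τ₂ = 66.63/1.946 = 34.2395 h.
Solving the cascade with C₁(0)=C₂(0)=0 gives C₂(t) = C_in[1 − (τ₁ e^(−t/τ₁) − τ₂ e^(−t/τ₂))/(τ₁ − τ₂)].
At t = 19.10: e^(−t/τ₁) = 0.260608, e^(−t/τ₂) = 0.572447.
C₂ = 0.5553·[1 − (14.2035·0.260608 − 34.2395·0.572447)/(-20.0360)] = 0.5553·0.206491 = 0.114664 mol/L.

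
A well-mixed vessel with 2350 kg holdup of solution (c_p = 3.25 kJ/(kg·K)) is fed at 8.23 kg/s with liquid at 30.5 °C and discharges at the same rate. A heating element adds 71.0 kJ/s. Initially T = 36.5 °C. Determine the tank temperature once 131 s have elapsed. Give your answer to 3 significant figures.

35.3 °C

Energy balance: M c_p dT/dt = ṁ c_p (T_in − T) + 71.0.
τ = M/ṁ = 285.54 s; T_ss = T_in + Q̇/(ṁ c_p) = 30.5 + 71.0/(8.23·3.25) = 33.154 °C.
T approaches T_ss exponentially: T(t) = T_ss + (T₀ − T_ss) e^(−t/τ).
T(131) = 33.154 + (3.3455)·e^(−131/285.54) = 33.154 + (3.3455)·0.63206 = 35.269 °C.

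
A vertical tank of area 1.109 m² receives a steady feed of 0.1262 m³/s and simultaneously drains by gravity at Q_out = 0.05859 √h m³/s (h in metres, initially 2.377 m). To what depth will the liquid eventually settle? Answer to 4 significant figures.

Level balance: A dh/dt = 0.1262 − 0.05859 √h. Setting dh/dt = 0:
Q_in = 0.05859 √h_ss ⇒ √h_ss = 0.1262/0.05859 = 2.15395.
h_ss = 2.15395² = 4.63951 m. (Since h₀ = 2.377 m < h_ss, the level will rise toward this value.)

4.640 m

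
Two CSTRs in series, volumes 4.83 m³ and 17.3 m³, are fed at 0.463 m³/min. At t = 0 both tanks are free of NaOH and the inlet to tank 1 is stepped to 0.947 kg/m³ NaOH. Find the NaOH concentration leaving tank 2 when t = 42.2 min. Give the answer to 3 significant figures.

0.529 kg/m³

Time constants: τᵢ = Vᵢ/Q for each well-mixed tank.
τ₁ = 4.83/0.463 = 10.432 min; τ₂ = 17.3/0.463 = 37.365 min.
Tank 1: C₁ = C_in(1 − e^(−t/τ₁)). Tank 2 (τ₁ ≠ τ₂): C₂ = C_in[1 − (τ₁ e^(−t/τ₁) − τ₂ e^(−t/τ₂))/(τ₁ − τ₂)].
At t = 42.2: e^(−t/τ₁) = 0.017505, e^(−t/τ₂) = 0.32323.
C₂ = 0.947·[1 − (10.432·0.017505 − 37.365·0.32323)/(-26.933)] = 0.947·0.55836 = 0.52876 kg/m³.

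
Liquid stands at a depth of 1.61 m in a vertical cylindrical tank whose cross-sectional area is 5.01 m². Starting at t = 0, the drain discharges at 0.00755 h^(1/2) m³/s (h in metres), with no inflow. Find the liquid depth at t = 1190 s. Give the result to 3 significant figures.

With no inflow, A dh/dt = −0.00755 √h.
∫ h^(−1/2) dh = −(0.00755/A) ∫ dt, giving 2√h = 2√h₀ − (0.00755/A) t.
√h = √1.61 − 0.00755·1190/(2·5.01) = 1.2689 − 0.89666 = 0.37220.
h = 0.37220² = 0.13853 m.

0.139 m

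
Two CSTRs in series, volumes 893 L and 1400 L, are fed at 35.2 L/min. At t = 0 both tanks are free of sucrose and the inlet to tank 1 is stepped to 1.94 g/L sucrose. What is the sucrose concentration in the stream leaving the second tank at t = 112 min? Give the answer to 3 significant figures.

Time constants: τᵢ = Vᵢ/Q for each well-mixed tank.
τ₁ = 893/35.2 = 25.369 min; τ₂ = 1400/35.2 = 39.773 min.
Solving the cascade with C₁(0)=C₂(0)=0 gives C₂(t) = C_in[1 − (τ₁ e^(−t/τ₁) − τ₂ e^(−t/τ₂))/(τ₁ − τ₂)].
At t = 112: e^(−t/τ₁) = 0.012097, e^(−t/τ₂) = 0.059845.
C₂ = 1.94·[1 − (25.369·0.012097 − 39.773·0.059845)/(-14.403)] = 1.94·0.85606 = 1.6607 g/L.

1.66 g/L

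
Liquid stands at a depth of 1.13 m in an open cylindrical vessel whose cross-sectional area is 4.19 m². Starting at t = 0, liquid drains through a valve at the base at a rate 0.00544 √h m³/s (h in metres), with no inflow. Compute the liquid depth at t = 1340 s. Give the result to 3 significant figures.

With no inflow, A dh/dt = −0.00544 √h.
Separate and integrate: 2(√h − √h₀) = −(0.00544/A) t.
√h = √1.13 − 0.00544·1340/(2·4.19) = 1.0630 − 0.86988 = 0.19313.
h = 0.19313² = 0.037301 m.

0.0373 m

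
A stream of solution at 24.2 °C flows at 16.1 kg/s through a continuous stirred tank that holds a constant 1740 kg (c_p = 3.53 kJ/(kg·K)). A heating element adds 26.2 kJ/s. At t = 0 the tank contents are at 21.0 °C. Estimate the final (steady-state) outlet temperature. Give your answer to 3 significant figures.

24.7 °C

M c_p dT/dt = ṁ c_p (T_in − T) + Q̇.
At steady state dT/dt = 0 ⇒ T_ss = T_in + Q̇/(ṁ c_p) = 24.2 + 26.2/(16.1·3.53) = 24.661 °C.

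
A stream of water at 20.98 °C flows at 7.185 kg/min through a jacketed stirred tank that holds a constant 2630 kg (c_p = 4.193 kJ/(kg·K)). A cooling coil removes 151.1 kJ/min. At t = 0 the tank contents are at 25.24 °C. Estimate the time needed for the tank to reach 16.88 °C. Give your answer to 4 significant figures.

Heat balance on the well-mixed liquid: M c_p dT/dt = ṁ c_p (T_in − T) − 151.1.
τ = M/ṁ = 366.040 min; T_ss = T_in − Q̇/(ṁ c_p) = 15.9645 °C.
T(t) = T_ss + (T₀ − T_ss) e^(−t/τ). Set T = 16.88:
e^(−t/τ) = (16.88 − 15.9645)/(25.24 − 15.9645) = 0.0986993
t = −366.040 · ln(0.0986993) = 847.631 min.

847.6 min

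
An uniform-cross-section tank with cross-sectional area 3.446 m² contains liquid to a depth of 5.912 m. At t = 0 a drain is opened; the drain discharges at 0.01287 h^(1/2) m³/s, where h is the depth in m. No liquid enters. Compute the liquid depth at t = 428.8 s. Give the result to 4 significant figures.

2.659 m

Accumulation of liquid (constant cross-section A): A dh/dt = −0.01287 √h.
∫ h^(−1/2) dh = −(0.01287/A) ∫ dt, giving 2√h = 2√h₀ − (0.01287/A) t.
√h = √5.912 − 0.01287·428.8/(2·3.446) = 2.43146 − 0.800734 = 1.63073.
h = 1.63073² = 2.65927 m.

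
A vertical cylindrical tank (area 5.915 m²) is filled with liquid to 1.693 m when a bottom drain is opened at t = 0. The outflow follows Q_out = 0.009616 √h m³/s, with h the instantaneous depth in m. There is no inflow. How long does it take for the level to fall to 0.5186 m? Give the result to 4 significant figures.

A dh/dt = −Q_out = −0.009616 √h.
∫ h^(−1/2) dh = −(0.009616/A) ∫ dt, giving 2√h = 2√h₀ − (0.009616/A) t.
t = 2A(√h₀ − √h)/0.009616 = 2·5.915·(√1.693 − √0.5186)/0.009616
  = 11.8300 × (1.30115 − 0.720139) / 0.009616 = 714.788 s.

714.8 s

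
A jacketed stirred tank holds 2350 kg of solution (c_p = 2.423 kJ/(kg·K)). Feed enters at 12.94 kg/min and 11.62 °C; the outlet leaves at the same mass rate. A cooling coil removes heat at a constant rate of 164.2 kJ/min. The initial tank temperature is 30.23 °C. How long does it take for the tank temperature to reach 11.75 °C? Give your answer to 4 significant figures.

270.8 min

M c_p dT/dt = ṁ c_p (T_in − T) − Q̇.
τ = M/ṁ = 181.607 min; T_ss = T_in − Q̇/(ṁ c_p) = 6.38297 °C.
T(t) = T_ss + (T₀ − T_ss) e^(−t/τ). Set T = 11.75:
e^(−t/τ) = (11.75 − 6.38297)/(30.23 − 6.38297) = 0.225061
t = −181.607 · ln(0.225061) = 270.846 min.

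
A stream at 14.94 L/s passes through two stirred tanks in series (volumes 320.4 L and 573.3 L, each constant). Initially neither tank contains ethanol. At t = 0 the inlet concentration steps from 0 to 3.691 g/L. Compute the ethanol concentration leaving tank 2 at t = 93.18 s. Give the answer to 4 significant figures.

Species balance on tank i: dCᵢ/dt = (Cᵢ₋₁ − Cᵢ)/τᵢ with τᵢ = Vᵢ/Q.
τ₁ = 320.4/14.94 = 21.4458 s; τ₂ = 573.3/14.94 = 38.3735 s.
Tank 1: C₁ = C_in(1 − e^(−t/τ₁)). Tank 2 (τ₁ ≠ τ₂): C₂ = C_in[1 − (τ₁ e^(−t/τ₁) − τ₂ e^(−t/τ₂))/(τ₁ − τ₂)].
At t = 93.18: e^(−t/τ₁) = 0.0129727, e^(−t/τ₂) = 0.0881920.
C₂ = 3.691·[1 − (21.4458·0.0129727 − 38.3735·0.0881920)/(-16.9277)] = 3.691·0.816512 = 3.01375 g/L.

3.014 g/L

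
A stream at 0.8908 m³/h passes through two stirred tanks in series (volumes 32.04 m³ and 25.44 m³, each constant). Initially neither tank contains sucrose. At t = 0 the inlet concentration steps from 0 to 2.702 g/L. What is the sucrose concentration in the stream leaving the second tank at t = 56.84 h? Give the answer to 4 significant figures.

Time constants: τᵢ = Vᵢ/Q for each well-mixed tank.
τ₁ = 32.04/0.8908 = 35.9677 h; τ₂ = 25.44/0.8908 = 28.5586 h.
Solving the cascade with C₁(0)=C₂(0)=0 gives C₂(t) = C_in[1 − (τ₁ e^(−t/τ₁) − τ₂ e^(−t/τ₂))/(τ₁ − τ₂)].
At t = 56.84: e^(−t/τ₁) = 0.205912, e^(−t/τ₂) = 0.136655.
C₂ = 2.702·[1 − (35.9677·0.205912 − 28.5586·0.136655)/(7.40907)] = 2.702·0.527137 = 1.42432 g/L.

1.424 g/L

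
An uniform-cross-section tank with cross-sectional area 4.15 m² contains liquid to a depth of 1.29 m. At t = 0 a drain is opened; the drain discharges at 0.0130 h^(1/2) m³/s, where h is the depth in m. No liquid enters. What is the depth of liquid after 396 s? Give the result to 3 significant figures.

Mass balance (ρ constant): A dh/dt = −0.0130 √h.
Separate and integrate: 2(√h − √h₀) = −(0.0130/A) t.
√h = √1.29 − 0.0130·396/(2·4.15) = 1.1358 − 0.62024 = 0.51554.
h = 0.51554² = 0.26578 m.

0.266 m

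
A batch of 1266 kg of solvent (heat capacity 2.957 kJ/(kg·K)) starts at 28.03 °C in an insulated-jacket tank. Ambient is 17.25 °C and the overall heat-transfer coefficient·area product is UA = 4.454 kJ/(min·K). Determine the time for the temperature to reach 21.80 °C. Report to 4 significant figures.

M c_p dT/dt = −UA(T − T_amb).
τ = M c_p/UA = 840.494 min; T_ss = T_amb = 17.2500 °C.
T(t) = T_ss + (T₀ − T_ss)e^(−t/τ); set T = 21.80:
t = −τ ln[(T − T_ss)/(T₀ − T_ss)] = −840.494 · ln(0.422078) = 724.981 min.

725.0 min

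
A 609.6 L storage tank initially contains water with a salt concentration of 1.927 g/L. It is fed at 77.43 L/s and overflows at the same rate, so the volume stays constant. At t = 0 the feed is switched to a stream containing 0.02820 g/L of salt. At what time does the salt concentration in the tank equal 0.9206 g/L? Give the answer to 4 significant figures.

5.945 s

Unsteady species balance (constant V, well mixed): V dC/dt = Q(C_in − C), so τ = V/Q = 7.87292 s.
C(t) = C_in + (C₀ − C_in) e^(−t/τ). Set C = 0.9206 and solve for t:
e^(−t/τ) = (C − C_in)/(C₀ − C_in) = (0.9206 − 0.02820)/(1.927 − 0.02820) = 0.469981
t = −τ ln(…) = 7.87292 × 0.755063 = 5.94455 s.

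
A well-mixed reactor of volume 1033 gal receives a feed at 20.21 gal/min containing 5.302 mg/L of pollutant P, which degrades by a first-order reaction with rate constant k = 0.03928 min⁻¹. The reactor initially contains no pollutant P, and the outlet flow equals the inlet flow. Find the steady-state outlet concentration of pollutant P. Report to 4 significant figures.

1.763 mg/L

Accumulation = in − out − consumed: V dC/dt = Q C_in − Q C − k V C.
Steady state (dC/dt = 0): C_ss = Q C_in/(Q + kV) = C_in/(1 + kV/Q).
C_ss = 20.21·5.302/(20.21 + 0.03928·1033) = 107.153/60.7862 = 1.76279 mg/L.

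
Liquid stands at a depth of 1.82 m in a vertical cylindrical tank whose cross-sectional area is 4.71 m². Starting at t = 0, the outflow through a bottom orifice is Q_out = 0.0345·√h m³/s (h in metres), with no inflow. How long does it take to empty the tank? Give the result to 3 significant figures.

368 s

A dh/dt = −Q_out = −0.0345 √h.
Separate and integrate: 2(√h − √h₀) = −(0.0345/A) t.
Set h = 0: 2√h₀ = (0.0345/A) t_empty ⇒ t_empty = 2A√h₀/0.0345.
t_empty = 2·4.71·√1.82/0.0345 = 9.4200·1.3491/0.0345 = 368.36 s.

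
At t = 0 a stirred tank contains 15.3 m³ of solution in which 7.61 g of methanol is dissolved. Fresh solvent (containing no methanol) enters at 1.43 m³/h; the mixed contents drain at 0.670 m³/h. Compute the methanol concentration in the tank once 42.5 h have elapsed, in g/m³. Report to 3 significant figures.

Let m(t) be the amount of methanol. Volume: V(t) = V₀ + (Q_in − Q_out) t = 15.3 + 0.76000 t; V(42.5) = 47.600 m³.
No methanol enters, so dm/dt = −Q_out · (m/V).
Separate: dm/m = −Q_out dt/V(t) ⇒ ln(m/m₀) = −(Q_out/(Q_in−Q_out)) ln(V/V₀).
m = m₀ (V₀/V)^(Q_out/(Q_in−Q_out)) = 7.61 × (15.3/47.600)^(0.88158) = 2.7980 g.
C = m/V = 2.7980/47.600 = 0.058781 g/m³.

0.0588 g/m³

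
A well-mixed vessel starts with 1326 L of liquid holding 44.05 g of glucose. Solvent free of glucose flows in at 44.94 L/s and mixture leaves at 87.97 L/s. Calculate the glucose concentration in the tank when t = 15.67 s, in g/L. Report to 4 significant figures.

Total volume: dV/dt = Q_in − Q_out = -43.0300 L/s, so V(t) = 1326 − 43.0300 t and V(15.67) = 651.720 L.
No glucose enters, so dm/dt = −Q_out · (m/V).
Separate: dm/m = −Q_out dt/V(t) ⇒ ln(m/m₀) = −(Q_out/(Q_in−Q_out)) ln(V/V₀).
m = m₀ (V₀/V)^(Q_out/(Q_in−Q_out)) = 44.05 × (1326/651.720)^(-2.04439) = 10.3107 g.
C = m/V = 10.3107/651.720 = 0.0158207 g/L.

0.01582 g/L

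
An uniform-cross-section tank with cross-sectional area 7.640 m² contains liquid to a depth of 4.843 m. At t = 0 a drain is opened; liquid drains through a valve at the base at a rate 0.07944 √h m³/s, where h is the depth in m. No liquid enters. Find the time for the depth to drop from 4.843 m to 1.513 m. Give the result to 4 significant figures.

186.7 s

A dh/dt = −Q_out = −0.07944 √h.
This is separable: 2 d(√h)/dt = −0.07944/A, so √h = √h₀ − (0.07944/(2A)) t.
t = 2A(√h₀ − √h)/0.07944 = 2·7.640·(√4.843 − √1.513)/0.07944
  = 15.2800 × (2.20068 − 1.23004) / 0.07944 = 186.699 s.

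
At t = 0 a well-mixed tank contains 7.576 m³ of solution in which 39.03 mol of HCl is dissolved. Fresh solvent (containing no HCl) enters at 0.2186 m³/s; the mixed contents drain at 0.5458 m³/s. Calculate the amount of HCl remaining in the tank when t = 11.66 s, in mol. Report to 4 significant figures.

Total volume: dV/dt = Q_in − Q_out = -0.327200 m³/s, so V(t) = 7.576 − 0.327200 t and V(11.66) = 3.76085 m³.
Species balance (pure solvent in): dm/dt = −Q_out · m/V(t).
dm/m = −Q_out dt/(V₀ − 0.327200 t); integrating gives ln(m/m₀) = −(Q_out/(Q_in−Q_out)) ln(V/V₀).
m = m₀ (V₀/V)^(Q_out/(Q_in−Q_out)) = 39.03 × (7.576/3.76085)^(-1.66809) = 12.1350 mol.

12.14 mol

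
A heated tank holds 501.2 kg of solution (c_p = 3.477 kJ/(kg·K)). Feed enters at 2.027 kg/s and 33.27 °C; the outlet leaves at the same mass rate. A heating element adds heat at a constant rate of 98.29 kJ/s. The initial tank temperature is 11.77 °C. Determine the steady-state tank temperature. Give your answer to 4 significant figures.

M c_p dT/dt = ṁ c_p (T_in − T) + Q̇.
At steady state dT/dt = 0 ⇒ T_ss = T_in + Q̇/(ṁ c_p) = 33.27 + 98.29/(2.027·3.477) = 47.2160 °C.

47.22 °C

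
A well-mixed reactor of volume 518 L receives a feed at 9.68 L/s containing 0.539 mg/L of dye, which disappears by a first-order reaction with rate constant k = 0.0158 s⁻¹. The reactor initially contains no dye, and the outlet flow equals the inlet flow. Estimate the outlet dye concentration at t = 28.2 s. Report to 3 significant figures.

Species balance: V dC/dt = Q C_in − Q C − k V C.
dC/dt = (Q/V) C_in − (Q/V + k) C; effective rate a = Q/V + k = 0.018687 + 0.0158 = 0.034487 s⁻¹.
C_ss = Q C_in/(Q + kV) = 0.29206 mg/L; C(t) = C_ss + (C₀ − C_ss) e^(−a t).
C(28.2) = 0.29206 + (-0.29206)·e^(−0.034487·28.2) = 0.29206 + (-0.29206)·0.37812 = 0.18163 mg/L.

0.182 mg/L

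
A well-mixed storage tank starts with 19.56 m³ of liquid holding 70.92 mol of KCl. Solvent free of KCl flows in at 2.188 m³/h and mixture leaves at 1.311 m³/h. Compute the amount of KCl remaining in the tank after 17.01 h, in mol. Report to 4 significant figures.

30.39 mol

Total volume: dV/dt = Q_in − Q_out = 0.877000 m³/h, so V(t) = 19.56 + 0.877000 t and V(17.01) = 34.4778 m³.
No KCl enters, so dm/dt = −Q_out · (m/V).
dm/m = −Q_out dt/(V₀ + 0.877000 t); integrating gives ln(m/m₀) = −(Q_out/(Q_in−Q_out)) ln(V/V₀).
m = m₀ (V₀/V)^(Q_out/(Q_in−Q_out)) = 70.92 × (19.56/34.4778)^(1.49487) = 30.3932 mol.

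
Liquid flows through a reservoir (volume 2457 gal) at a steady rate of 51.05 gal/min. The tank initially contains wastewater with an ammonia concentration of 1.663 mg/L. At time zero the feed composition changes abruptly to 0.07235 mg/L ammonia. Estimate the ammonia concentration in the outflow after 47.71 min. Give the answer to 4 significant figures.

0.6626 mg/L

Transient balance on the dissolved component: V dC/dt = Q(C_in − C).
So dC/dt = (C_in − C)/τ with τ = V/Q = 2457/51.05 = 48.1293 min.
Solution: C(t) = C_in + (C₀ − C_in) e^(−t/τ).
C(47.71) = 0.07235 + (1.663 − 0.07235)·e^(−47.71/48.1293) = 0.07235 + (1.59065)·0.371098 = 0.662637 mg/L.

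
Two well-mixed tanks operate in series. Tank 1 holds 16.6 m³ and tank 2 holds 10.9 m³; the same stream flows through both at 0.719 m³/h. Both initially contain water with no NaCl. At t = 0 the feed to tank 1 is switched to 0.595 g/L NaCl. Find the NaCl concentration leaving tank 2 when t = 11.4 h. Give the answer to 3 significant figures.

0.0738 g/L

Time constants: τᵢ = Vᵢ/Q for each well-mixed tank.
τ₁ = 16.6/0.719 = 23.088 h; τ₂ = 10.9/0.719 = 15.160 h.
Solving the cascade with C₁(0)=C₂(0)=0 gives C₂(t) = C_in[1 − (τ₁ e^(−t/τ₁) − τ₂ e^(−t/τ₂))/(τ₁ − τ₂)].
At t = 11.4: e^(−t/τ₁) = 0.61032, e^(−t/τ₂) = 0.47143.
C₂ = 0.595·[1 − (23.088·0.61032 − 15.160·0.47143)/(7.9277)] = 0.595·0.12408 = 0.073830 g/L.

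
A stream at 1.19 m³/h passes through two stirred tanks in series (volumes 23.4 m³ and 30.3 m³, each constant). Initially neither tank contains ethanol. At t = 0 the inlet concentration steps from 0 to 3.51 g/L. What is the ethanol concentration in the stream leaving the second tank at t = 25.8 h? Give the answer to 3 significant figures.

Each tank obeys Vᵢ dCᵢ/dt = Q(Cᵢ₋₁ − Cᵢ), so τᵢ = Vᵢ/Q.
τ₁ = 23.4/1.19 = 19.664 h; τ₂ = 30.3/1.19 = 25.462 h.
Solving the cascade with C₁(0)=C₂(0)=0 gives C₂(t) = C_in[1 − (τ₁ e^(−t/τ₁) − τ₂ e^(−t/τ₂))/(τ₁ − τ₂)].
At t = 25.8: e^(−t/τ₁) = 0.26927, e^(−t/τ₂) = 0.36303.
C₂ = 3.51·[1 − (19.664·0.26927 − 25.462·0.36303)/(-5.7983)] = 3.51·0.31899 = 1.1196 g/L.

1.12 g/L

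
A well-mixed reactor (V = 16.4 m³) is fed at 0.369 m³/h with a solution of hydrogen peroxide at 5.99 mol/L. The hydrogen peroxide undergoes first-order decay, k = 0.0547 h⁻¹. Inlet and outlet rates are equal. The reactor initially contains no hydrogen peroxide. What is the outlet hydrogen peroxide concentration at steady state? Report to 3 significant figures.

Accumulation = in − out − consumed: V dC/dt = Q C_in − Q C − k V C.
At steady state: 0 = Q C_in − (Q + kV) C_ss, so C_ss = Q C_in/(Q + kV).
C_ss = 0.369·5.99/(0.369 + 0.0547·16.4) = 2.2103/1.2661 = 1.7458 mol/L.

1.75 mol/L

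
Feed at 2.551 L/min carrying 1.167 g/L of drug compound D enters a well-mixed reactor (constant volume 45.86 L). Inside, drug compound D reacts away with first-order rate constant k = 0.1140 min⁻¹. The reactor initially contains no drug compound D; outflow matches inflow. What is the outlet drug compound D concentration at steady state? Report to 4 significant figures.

0.3827 g/L

Species balance: V dC/dt = Q C_in − Q C − k V C.
At steady state: 0 = Q C_in − (Q + kV) C_ss, so C_ss = Q C_in/(Q + kV).
C_ss = 2.551·1.167/(2.551 + 0.1140·45.86) = 2.97702/7.77904 = 0.382697 g/L.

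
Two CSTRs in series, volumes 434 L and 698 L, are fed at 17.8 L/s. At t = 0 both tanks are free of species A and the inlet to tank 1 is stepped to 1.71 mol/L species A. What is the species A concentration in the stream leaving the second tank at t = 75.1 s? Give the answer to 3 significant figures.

Species balance on tank i: dCᵢ/dt = (Cᵢ₋₁ − Cᵢ)/τᵢ with τᵢ = Vᵢ/Q.
τ₁ = 434/17.8 = 24.382 s; τ₂ = 698/17.8 = 39.213 s.
Tank 1: C₁ = C_in(1 − e^(−t/τ₁)). Tank 2 (τ₁ ≠ τ₂): C₂ = C_in[1 − (τ₁ e^(−t/τ₁) − τ₂ e^(−t/τ₂))/(τ₁ − τ₂)].
At t = 75.1: e^(−t/τ₁) = 0.045953, e^(−t/τ₂) = 0.14732.
C₂ = 1.71·[1 − (24.382·0.045953 − 39.213·0.14732)/(-14.831)] = 1.71·0.68604 = 1.1731 mol/L.

1.17 mol/L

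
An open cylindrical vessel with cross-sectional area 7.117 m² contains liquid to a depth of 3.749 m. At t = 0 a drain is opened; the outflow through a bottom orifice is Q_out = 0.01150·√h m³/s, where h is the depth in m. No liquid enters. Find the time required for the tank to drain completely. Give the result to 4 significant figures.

2397 s

A dh/dt = −Q_out = −0.01150 √h.
This is separable: 2 d(√h)/dt = −0.01150/A, so √h = √h₀ − (0.01150/(2A)) t.
Tank is empty when √h = 0: t_empty = 2A√h₀/0.01150.
t_empty = 2·7.117·√3.749/0.01150 = 14.2340·1.93623/0.01150 = 2396.55 s.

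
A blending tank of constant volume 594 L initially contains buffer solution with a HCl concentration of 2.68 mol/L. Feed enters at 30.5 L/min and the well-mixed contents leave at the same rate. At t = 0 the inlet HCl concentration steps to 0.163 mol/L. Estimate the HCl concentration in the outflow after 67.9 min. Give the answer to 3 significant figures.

Accumulation = in − out for the solute gives V dC/dt = Q(C_in − C).
Time constant τ = V/Q = 594/30.5 = 19.475 min.
Integrating: C(t) = C_in + (C₀ − C_in) e^(−t/τ).
C(67.9) = 0.163 + (2.68 − 0.163)·e^(−67.9/19.475) = 0.163 + (2.5170)·0.030609 = 0.24004 mol/L.

0.240 mol/L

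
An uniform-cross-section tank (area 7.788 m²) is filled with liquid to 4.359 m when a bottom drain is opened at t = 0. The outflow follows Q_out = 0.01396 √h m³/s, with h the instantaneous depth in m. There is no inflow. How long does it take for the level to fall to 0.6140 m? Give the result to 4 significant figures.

1455 s

Unsteady balance on liquid volume: A dh/dt = −0.01396 √h.
This is separable: 2 d(√h)/dt = −0.01396/A, so √h = √h₀ − (0.01396/(2A)) t.
t = 2A(√h₀ − √h)/0.01396 = 2·7.788·(√4.359 − √0.6140)/0.01396
  = 15.5760 × (2.08782 − 0.783582) / 0.01396 = 1455.22 s.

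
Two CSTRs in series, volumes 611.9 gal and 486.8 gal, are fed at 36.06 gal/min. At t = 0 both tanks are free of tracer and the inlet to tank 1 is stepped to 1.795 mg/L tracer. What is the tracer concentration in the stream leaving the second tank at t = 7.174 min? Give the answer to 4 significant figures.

0.1477 mg/L

Species balance on tank i: dCᵢ/dt = (Cᵢ₋₁ − Cᵢ)/τᵢ with τᵢ = Vᵢ/Q.
τ₁ = 611.9/36.06 = 16.9689 min; τ₂ = 486.8/36.06 = 13.4997 min.
Tank 1: C₁ = C_in(1 − e^(−t/τ₁)). Tank 2 (τ₁ ≠ τ₂): C₂ = C_in[1 − (τ₁ e^(−t/τ₁) − τ₂ e^(−t/τ₂))/(τ₁ − τ₂)].
At t = 7.174: e^(−t/τ₁) = 0.655228, e^(−t/τ₂) = 0.587771.
C₂ = 1.795·[1 − (16.9689·0.655228 − 13.4997·0.587771)/(3.46922)] = 1.795·0.0822777 = 0.147688 mg/L.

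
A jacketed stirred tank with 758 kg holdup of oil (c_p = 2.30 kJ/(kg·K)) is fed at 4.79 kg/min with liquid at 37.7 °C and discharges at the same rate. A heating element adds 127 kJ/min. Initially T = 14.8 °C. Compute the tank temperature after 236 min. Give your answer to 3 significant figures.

41.5 °C

Energy balance: M c_p dT/dt = ṁ c_p (T_in − T) + 127.
τ = M/ṁ = 158.25 min; T_ss = T_in + Q̇/(ṁ c_p) = 37.7 + 127/(4.79·2.30) = 49.228 °C.
T approaches T_ss exponentially: T(t) = T_ss + (T₀ − T_ss) e^(−t/τ).
T(236) = 49.228 + (-34.428)·e^(−236/158.25) = 49.228 + (-34.428)·0.22507 = 41.479 °C.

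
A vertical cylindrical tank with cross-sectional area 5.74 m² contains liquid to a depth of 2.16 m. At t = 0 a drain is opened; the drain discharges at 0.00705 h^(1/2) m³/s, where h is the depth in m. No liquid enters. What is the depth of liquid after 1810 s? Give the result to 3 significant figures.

A dh/dt = −Q_out = −0.00705 √h.
Separate and integrate: 2(√h − √h₀) = −(0.00705/A) t.
√h = √2.16 − 0.00705·1810/(2·5.74) = 1.4697 − 1.1115 = 0.35815.
h = 0.35815² = 0.12827 m.

0.128 m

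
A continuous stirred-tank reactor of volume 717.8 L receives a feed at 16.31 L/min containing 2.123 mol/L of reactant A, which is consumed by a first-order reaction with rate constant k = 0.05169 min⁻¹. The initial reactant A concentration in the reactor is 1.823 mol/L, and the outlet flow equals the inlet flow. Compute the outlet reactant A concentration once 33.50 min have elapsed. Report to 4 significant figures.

0.7454 mol/L

Species balance: V dC/dt = Q C_in − Q C − k V C.
dC/dt = (Q/V) C_in − (Q/V + k) C; effective rate a = Q/V + k = 0.0227222 + 0.05169 = 0.0744122 min⁻¹.
C_ss = Q C_in/(Q + kV) = 0.648271 mol/L; C(t) = C_ss + (C₀ − C_ss) e^(−a t).
C(33.50) = 0.648271 + (1.17473)·e^(−0.0744122·33.50) = 0.648271 + (1.17473)·0.0826774 = 0.745394 mol/L.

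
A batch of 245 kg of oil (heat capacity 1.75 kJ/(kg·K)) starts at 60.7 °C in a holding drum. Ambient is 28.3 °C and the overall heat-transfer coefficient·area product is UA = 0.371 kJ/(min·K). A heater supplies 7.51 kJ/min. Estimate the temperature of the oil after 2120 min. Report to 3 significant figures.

50.5 °C

Heat balance on the well-mixed liquid: M c_p dT/dt = −UA(T − T_amb) + Q̇.
dT/dt = (T_ss − T)/τ with T_ss = T_amb + Q̇/UA = 28.3 + 7.51/0.371 = 48.543 °C, τ = M c_p/UA = 245·1.75/0.371 = 1155.7 min.
This is linear first-order; T(t) = T_ss + (T₀ − T_ss) e^(−t/τ).
T(2120) = 48.543 + (12.157)·0.15970 = 50.484 °C.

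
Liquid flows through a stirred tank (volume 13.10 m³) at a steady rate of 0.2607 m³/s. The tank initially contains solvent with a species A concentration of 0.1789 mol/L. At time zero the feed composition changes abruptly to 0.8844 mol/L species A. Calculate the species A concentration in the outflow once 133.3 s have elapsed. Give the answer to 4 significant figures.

0.8347 mol/L

Mass balance on the solute (V constant): V dC/dt = Q(C_in − C).
So dC/dt = (C_in − C)/τ with τ = V/Q = 13.10/0.2607 = 50.2493 s.
Solution: C(t) = C_in + (C₀ − C_in) e^(−t/τ).
C(133.3) = 0.8844 + (0.1789 − 0.8844)·e^(−133.3/50.2493) = 0.8844 + (-0.705500)·0.0704557 = 0.834694 mol/L.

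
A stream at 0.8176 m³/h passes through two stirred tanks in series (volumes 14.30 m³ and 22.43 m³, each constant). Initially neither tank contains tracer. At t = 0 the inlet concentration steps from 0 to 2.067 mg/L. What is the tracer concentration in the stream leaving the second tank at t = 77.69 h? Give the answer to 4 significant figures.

Time constants: τᵢ = Vᵢ/Q for each well-mixed tank.
τ₁ = 14.30/0.8176 = 17.4902 h; τ₂ = 22.43/0.8176 = 27.4340 h.
Tank 1: C₁ = C_in(1 − e^(−t/τ₁)). Tank 2 (τ₁ ≠ τ₂): C₂ = C_in[1 − (τ₁ e^(−t/τ₁) − τ₂ e^(−t/τ₂))/(τ₁ − τ₂)].
At t = 77.69: e^(−t/τ₁) = 0.0117734, e^(−t/τ₂) = 0.0589013.
C₂ = 2.067·[1 − (17.4902·0.0117734 − 27.4340·0.0589013)/(-9.94374)] = 2.067·0.858205 = 1.77391 mg/L.

1.774 mg/L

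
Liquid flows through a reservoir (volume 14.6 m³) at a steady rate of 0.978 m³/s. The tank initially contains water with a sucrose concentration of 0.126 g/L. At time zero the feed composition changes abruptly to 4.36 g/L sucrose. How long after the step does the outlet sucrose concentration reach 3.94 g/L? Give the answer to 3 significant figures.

34.5 s

Transient balance on the dissolved component: V dC/dt = Q(C_in − C), so τ = V/Q = 14.928 s.
C(t) = C_in + (C₀ − C_in) e^(−t/τ). Set C = 3.94 and solve for t:
e^(−t/τ) = (C − C_in)/(C₀ − C_in) = (3.94 − 4.36)/(0.126 − 4.36) = 0.099197
t = −τ ln(…) = 14.928 × 2.3106 = 34.494 s.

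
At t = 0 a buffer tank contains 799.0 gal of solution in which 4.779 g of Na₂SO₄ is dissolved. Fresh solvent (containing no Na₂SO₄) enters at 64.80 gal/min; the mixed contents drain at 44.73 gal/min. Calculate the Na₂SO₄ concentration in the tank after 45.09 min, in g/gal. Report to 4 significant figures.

0.0005186 g/gal

Total volume: dV/dt = Q_in − Q_out = 20.0700 gal/min, so V(t) = 799.0 + 20.0700 t and V(45.09) = 1703.96 gal.
No Na₂SO₄ enters, so dm/dt = −Q_out · (m/V).
dm/m = −Q_out dt/(V₀ + 20.0700 t); integrating gives ln(m/m₀) = −(Q_out/(Q_in−Q_out)) ln(V/V₀).
m = m₀ (V₀/V)^(Q_out/(Q_in−Q_out)) = 4.779 × (799.0/1703.96)^(2.22870) = 0.883673 g.
C = m/V = 0.883673/1703.96 = 0.000518601 g/gal.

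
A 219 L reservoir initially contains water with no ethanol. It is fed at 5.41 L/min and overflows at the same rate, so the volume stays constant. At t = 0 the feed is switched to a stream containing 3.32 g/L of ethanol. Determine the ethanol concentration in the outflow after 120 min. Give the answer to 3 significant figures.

Unsteady species balance (constant V, well mixed): V dC/dt = Q(C_in − C).
Time constant τ = V/Q = 219/5.41 = 40.481 min.
This is linear first-order; C(t) = C_in + (C₀ − C_in) e^(−t/τ).
C(120) = 3.32 + (0 − 3.32)·e^(−120/40.481) = 3.32 + (-3.3200)·0.051592 = 3.1487 g/L.

3.15 g/L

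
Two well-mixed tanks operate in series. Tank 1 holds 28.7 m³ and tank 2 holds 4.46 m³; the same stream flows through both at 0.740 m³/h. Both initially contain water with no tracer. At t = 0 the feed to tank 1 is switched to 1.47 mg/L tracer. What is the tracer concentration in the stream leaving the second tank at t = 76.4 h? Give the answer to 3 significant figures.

1.23 mg/L

Time constants: τᵢ = Vᵢ/Q for each well-mixed tank.
τ₁ = 28.7/0.740 = 38.784 h; τ₂ = 4.46/0.740 = 6.0270 h.
Tank 1: C₁ = C_in(1 − e^(−t/τ₁)). Tank 2 (τ₁ ≠ τ₂): C₂ = C_in[1 − (τ₁ e^(−t/τ₁) − τ₂ e^(−t/τ₂))/(τ₁ − τ₂)].
At t = 76.4: e^(−t/τ₁) = 0.13947, e^(−t/τ₂) = 3.1245e-06.
C₂ = 1.47·[1 − (38.784·0.13947 − 6.0270·3.1245e-06)/(32.757)] = 1.47·0.83487 = 1.2273 mg/L.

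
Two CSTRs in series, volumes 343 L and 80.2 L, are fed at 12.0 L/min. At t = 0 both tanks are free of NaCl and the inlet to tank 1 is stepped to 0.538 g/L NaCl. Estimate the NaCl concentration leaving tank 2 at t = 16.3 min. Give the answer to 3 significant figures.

Species balance on tank i: dCᵢ/dt = (Cᵢ₋₁ − Cᵢ)/τᵢ with τᵢ = Vᵢ/Q.
τ₁ = 343/12.0 = 28.583 min; τ₂ = 80.2/12.0 = 6.6833 min.
Solving the cascade with C₁(0)=C₂(0)=0 gives C₂(t) = C_in[1 − (τ₁ e^(−t/τ₁) − τ₂ e^(−t/τ₂))/(τ₁ − τ₂)].
At t = 16.3: e^(−t/τ₁) = 0.56538, e^(−t/τ₂) = 0.087257.
C₂ = 0.538·[1 − (28.583·0.56538 − 6.6833·0.087257)/(21.900)] = 0.538·0.28871 = 0.15533 g/L.

0.155 g/L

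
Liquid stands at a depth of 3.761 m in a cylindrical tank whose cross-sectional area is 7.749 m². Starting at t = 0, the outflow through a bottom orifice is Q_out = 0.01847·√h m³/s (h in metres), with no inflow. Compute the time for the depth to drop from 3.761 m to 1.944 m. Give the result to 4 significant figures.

457.4 s

With no inflow, A dh/dt = −0.01847 √h.
This is separable: 2 d(√h)/dt = −0.01847/A, so √h = √h₀ − (0.01847/(2A)) t.
t = 2A(√h₀ − √h)/0.01847 = 2·7.749·(√3.761 − √1.944)/0.01847
  = 15.4980 × (1.93933 − 1.39427) / 0.01847 = 457.351 s.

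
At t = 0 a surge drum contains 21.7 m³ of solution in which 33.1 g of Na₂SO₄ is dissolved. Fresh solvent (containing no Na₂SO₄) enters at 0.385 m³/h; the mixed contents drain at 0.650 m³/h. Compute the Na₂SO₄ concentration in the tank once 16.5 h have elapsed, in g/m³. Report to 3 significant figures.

Total volume: dV/dt = Q_in − Q_out = -0.26500 m³/h, so V(t) = 21.7 − 0.26500 t and V(16.5) = 17.328 m³.
Solute balance: dm/dt = 0 − Q_out C = −Q_out m/V(t).
dm/m = −Q_out dt/(V₀ − 0.26500 t); integrating gives ln(m/m₀) = −(Q_out/(Q_in−Q_out)) ln(V/V₀).
m = m₀ (V₀/V)^(Q_out/(Q_in−Q_out)) = 33.1 × (21.7/17.328)^(-2.4528) = 19.060 g.
C = m/V = 19.060/17.328 = 1.1000 g/m³.

1.10 g/m³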